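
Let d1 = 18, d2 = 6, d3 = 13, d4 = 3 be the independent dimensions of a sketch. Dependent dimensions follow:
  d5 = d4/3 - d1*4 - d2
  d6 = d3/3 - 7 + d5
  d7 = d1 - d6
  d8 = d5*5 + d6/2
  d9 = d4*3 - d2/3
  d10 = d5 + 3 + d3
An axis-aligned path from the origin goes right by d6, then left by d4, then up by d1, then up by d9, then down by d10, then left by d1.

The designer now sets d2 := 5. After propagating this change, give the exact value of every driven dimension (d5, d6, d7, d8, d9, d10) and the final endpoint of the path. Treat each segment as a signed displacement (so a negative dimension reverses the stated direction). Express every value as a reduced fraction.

Apply edit: d2 := 5
  d5 = d4/3 - d1*4 - d2 = -76
  d6 = d3/3 - 7 + d5 = -236/3
  d7 = d1 - d6 = 290/3
  d8 = d5*5 + d6/2 = -1258/3
  d9 = d4*3 - d2/3 = 22/3
  d10 = d5 + 3 + d3 = -60
Walk from origin (0, 0):
  seg 1: right by d6 = -236/3 → (-236/3, 0)
  seg 2: left by d4 = 3 → (-245/3, 0)
  seg 3: up by d1 = 18 → (-245/3, 18)
  seg 4: up by d9 = 22/3 → (-245/3, 76/3)
  seg 5: down by d10 = -60 → (-245/3, 256/3)
  seg 6: left by d1 = 18 → (-299/3, 256/3)

d5 = -76
d6 = -236/3
d7 = 290/3
d8 = -1258/3
d9 = 22/3
d10 = -60
endpoint = (-299/3, 256/3)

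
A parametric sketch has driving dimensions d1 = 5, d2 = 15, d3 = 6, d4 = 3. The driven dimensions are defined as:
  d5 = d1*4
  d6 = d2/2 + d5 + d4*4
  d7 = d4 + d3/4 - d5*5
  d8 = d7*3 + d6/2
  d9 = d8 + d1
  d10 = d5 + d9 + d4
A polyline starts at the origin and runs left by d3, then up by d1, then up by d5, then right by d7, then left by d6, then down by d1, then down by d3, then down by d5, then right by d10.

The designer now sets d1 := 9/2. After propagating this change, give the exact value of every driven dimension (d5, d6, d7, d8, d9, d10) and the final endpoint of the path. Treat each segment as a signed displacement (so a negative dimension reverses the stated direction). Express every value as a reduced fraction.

Apply edit: d1 := 9/2
  d5 = d1*4 = 18
  d6 = d2/2 + d5 + d4*4 = 75/2
  d7 = d4 + d3/4 - d5*5 = -171/2
  d8 = d7*3 + d6/2 = -951/4
  d9 = d8 + d1 = -933/4
  d10 = d5 + d9 + d4 = -849/4
Walk from origin (0, 0):
  seg 1: left by d3 = 6 → (-6, 0)
  seg 2: up by d1 = 9/2 → (-6, 9/2)
  seg 3: up by d5 = 18 → (-6, 45/2)
  seg 4: right by d7 = -171/2 → (-183/2, 45/2)
  seg 5: left by d6 = 75/2 → (-129, 45/2)
  seg 6: down by d1 = 9/2 → (-129, 18)
  seg 7: down by d3 = 6 → (-129, 12)
  seg 8: down by d5 = 18 → (-129, -6)
  seg 9: right by d10 = -849/4 → (-1365/4, -6)

d5 = 18
d6 = 75/2
d7 = -171/2
d8 = -951/4
d9 = -933/4
d10 = -849/4
endpoint = (-1365/4, -6)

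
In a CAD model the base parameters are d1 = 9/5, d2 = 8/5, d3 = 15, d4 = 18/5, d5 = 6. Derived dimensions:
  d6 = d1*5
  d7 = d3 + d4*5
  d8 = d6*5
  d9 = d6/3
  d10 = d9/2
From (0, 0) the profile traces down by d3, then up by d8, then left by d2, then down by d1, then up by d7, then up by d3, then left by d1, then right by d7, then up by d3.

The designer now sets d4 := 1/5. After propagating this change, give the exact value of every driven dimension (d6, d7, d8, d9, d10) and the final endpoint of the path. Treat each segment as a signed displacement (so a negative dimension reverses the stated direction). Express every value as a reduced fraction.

d6 = 9
d7 = 16
d8 = 45
d9 = 3
d10 = 3/2
endpoint = (63/5, 371/5)

Apply edit: d4 := 1/5
  d6 = d1*5 = 9
  d7 = d3 + d4*5 = 16
  d8 = d6*5 = 45
  d9 = d6/3 = 3
  d10 = d9/2 = 3/2
Walk from origin (0, 0):
  seg 1: down by d3 = 15 → (0, -15)
  seg 2: up by d8 = 45 → (0, 30)
  seg 3: left by d2 = 8/5 → (-8/5, 30)
  seg 4: down by d1 = 9/5 → (-8/5, 141/5)
  seg 5: up by d7 = 16 → (-8/5, 221/5)
  seg 6: up by d3 = 15 → (-8/5, 296/5)
  seg 7: left by d1 = 9/5 → (-17/5, 296/5)
  seg 8: right by d7 = 16 → (63/5, 296/5)
  seg 9: up by d3 = 15 → (63/5, 371/5)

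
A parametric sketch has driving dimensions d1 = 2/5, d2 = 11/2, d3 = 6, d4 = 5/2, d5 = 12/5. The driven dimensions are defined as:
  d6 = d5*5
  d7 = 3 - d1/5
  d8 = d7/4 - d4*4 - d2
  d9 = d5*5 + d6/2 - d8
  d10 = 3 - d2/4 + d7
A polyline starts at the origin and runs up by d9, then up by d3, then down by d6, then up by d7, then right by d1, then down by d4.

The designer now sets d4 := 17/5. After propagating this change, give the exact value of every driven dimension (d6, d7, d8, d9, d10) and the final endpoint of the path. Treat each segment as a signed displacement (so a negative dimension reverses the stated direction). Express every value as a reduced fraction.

d6 = 12
d7 = 73/25
d8 = -1837/100
d9 = 3637/100
d10 = 909/200
endpoint = (2/5, 2989/100)

Apply edit: d4 := 17/5
  d6 = d5*5 = 12
  d7 = 3 - d1/5 = 73/25
  d8 = d7/4 - d4*4 - d2 = -1837/100
  d9 = d5*5 + d6/2 - d8 = 3637/100
  d10 = 3 - d2/4 + d7 = 909/200
Walk from origin (0, 0):
  seg 1: up by d9 = 3637/100 → (0, 3637/100)
  seg 2: up by d3 = 6 → (0, 4237/100)
  seg 3: down by d6 = 12 → (0, 3037/100)
  seg 4: up by d7 = 73/25 → (0, 3329/100)
  seg 5: right by d1 = 2/5 → (2/5, 3329/100)
  seg 6: down by d4 = 17/5 → (2/5, 2989/100)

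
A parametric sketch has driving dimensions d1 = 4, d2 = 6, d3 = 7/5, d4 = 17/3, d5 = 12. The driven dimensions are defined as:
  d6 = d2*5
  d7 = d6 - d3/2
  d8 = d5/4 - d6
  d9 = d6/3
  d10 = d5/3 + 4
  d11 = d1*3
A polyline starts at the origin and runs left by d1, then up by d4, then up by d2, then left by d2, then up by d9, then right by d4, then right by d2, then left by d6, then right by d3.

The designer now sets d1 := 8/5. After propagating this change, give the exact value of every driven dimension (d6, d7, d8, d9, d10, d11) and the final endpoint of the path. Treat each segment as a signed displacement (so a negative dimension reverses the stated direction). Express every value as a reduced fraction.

d6 = 30
d7 = 293/10
d8 = -27
d9 = 10
d10 = 8
d11 = 24/5
endpoint = (-368/15, 65/3)

Apply edit: d1 := 8/5
  d6 = d2*5 = 30
  d7 = d6 - d3/2 = 293/10
  d8 = d5/4 - d6 = -27
  d9 = d6/3 = 10
  d10 = d5/3 + 4 = 8
  d11 = d1*3 = 24/5
Walk from origin (0, 0):
  seg 1: left by d1 = 8/5 → (-8/5, 0)
  seg 2: up by d4 = 17/3 → (-8/5, 17/3)
  seg 3: up by d2 = 6 → (-8/5, 35/3)
  seg 4: left by d2 = 6 → (-38/5, 35/3)
  seg 5: up by d9 = 10 → (-38/5, 65/3)
  seg 6: right by d4 = 17/3 → (-29/15, 65/3)
  seg 7: right by d2 = 6 → (61/15, 65/3)
  seg 8: left by d6 = 30 → (-389/15, 65/3)
  seg 9: right by d3 = 7/5 → (-368/15, 65/3)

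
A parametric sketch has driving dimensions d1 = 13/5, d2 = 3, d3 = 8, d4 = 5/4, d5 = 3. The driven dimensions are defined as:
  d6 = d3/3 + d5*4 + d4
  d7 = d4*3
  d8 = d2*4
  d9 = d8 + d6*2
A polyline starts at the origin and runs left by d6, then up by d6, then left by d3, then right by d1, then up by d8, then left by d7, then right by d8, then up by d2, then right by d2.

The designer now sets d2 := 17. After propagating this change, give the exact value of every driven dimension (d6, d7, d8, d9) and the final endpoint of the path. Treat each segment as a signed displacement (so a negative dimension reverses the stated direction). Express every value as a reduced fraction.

d6 = 191/12
d7 = 15/4
d8 = 68
d9 = 599/6
endpoint = (899/15, 1211/12)

Apply edit: d2 := 17
  d6 = d3/3 + d5*4 + d4 = 191/12
  d7 = d4*3 = 15/4
  d8 = d2*4 = 68
  d9 = d8 + d6*2 = 599/6
Walk from origin (0, 0):
  seg 1: left by d6 = 191/12 → (-191/12, 0)
  seg 2: up by d6 = 191/12 → (-191/12, 191/12)
  seg 3: left by d3 = 8 → (-287/12, 191/12)
  seg 4: right by d1 = 13/5 → (-1279/60, 191/12)
  seg 5: up by d8 = 68 → (-1279/60, 1007/12)
  seg 6: left by d7 = 15/4 → (-376/15, 1007/12)
  seg 7: right by d8 = 68 → (644/15, 1007/12)
  seg 8: up by d2 = 17 → (644/15, 1211/12)
  seg 9: right by d2 = 17 → (899/15, 1211/12)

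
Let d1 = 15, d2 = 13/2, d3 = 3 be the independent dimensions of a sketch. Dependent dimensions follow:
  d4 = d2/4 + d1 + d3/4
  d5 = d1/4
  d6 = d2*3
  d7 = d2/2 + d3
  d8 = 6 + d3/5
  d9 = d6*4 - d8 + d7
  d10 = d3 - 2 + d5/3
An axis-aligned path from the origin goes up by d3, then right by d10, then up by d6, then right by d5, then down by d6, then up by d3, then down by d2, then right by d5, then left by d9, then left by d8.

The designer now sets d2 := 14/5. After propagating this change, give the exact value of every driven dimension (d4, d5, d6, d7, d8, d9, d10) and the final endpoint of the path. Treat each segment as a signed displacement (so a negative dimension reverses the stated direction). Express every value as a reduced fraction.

d4 = 329/20
d5 = 15/4
d6 = 42/5
d7 = 22/5
d8 = 33/5
d9 = 157/5
d10 = 9/4
endpoint = (-113/4, 16/5)

Apply edit: d2 := 14/5
  d4 = d2/4 + d1 + d3/4 = 329/20
  d5 = d1/4 = 15/4
  d6 = d2*3 = 42/5
  d7 = d2/2 + d3 = 22/5
  d8 = 6 + d3/5 = 33/5
  d9 = d6*4 - d8 + d7 = 157/5
  d10 = d3 - 2 + d5/3 = 9/4
Walk from origin (0, 0):
  seg 1: up by d3 = 3 → (0, 3)
  seg 2: right by d10 = 9/4 → (9/4, 3)
  seg 3: up by d6 = 42/5 → (9/4, 57/5)
  seg 4: right by d5 = 15/4 → (6, 57/5)
  seg 5: down by d6 = 42/5 → (6, 3)
  seg 6: up by d3 = 3 → (6, 6)
  seg 7: down by d2 = 14/5 → (6, 16/5)
  seg 8: right by d5 = 15/4 → (39/4, 16/5)
  seg 9: left by d9 = 157/5 → (-433/20, 16/5)
  seg 10: left by d8 = 33/5 → (-113/4, 16/5)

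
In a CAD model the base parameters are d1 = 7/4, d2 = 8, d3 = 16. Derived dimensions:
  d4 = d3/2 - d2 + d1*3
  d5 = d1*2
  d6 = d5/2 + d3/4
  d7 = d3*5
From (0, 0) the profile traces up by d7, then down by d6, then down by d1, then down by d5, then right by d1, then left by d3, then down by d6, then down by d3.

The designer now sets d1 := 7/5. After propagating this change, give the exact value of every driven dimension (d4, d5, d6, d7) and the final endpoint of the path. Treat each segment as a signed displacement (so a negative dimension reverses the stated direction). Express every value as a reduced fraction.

Apply edit: d1 := 7/5
  d4 = d3/2 - d2 + d1*3 = 21/5
  d5 = d1*2 = 14/5
  d6 = d5/2 + d3/4 = 27/5
  d7 = d3*5 = 80
Walk from origin (0, 0):
  seg 1: up by d7 = 80 → (0, 80)
  seg 2: down by d6 = 27/5 → (0, 373/5)
  seg 3: down by d1 = 7/5 → (0, 366/5)
  seg 4: down by d5 = 14/5 → (0, 352/5)
  seg 5: right by d1 = 7/5 → (7/5, 352/5)
  seg 6: left by d3 = 16 → (-73/5, 352/5)
  seg 7: down by d6 = 27/5 → (-73/5, 65)
  seg 8: down by d3 = 16 → (-73/5, 49)

d4 = 21/5
d5 = 14/5
d6 = 27/5
d7 = 80
endpoint = (-73/5, 49)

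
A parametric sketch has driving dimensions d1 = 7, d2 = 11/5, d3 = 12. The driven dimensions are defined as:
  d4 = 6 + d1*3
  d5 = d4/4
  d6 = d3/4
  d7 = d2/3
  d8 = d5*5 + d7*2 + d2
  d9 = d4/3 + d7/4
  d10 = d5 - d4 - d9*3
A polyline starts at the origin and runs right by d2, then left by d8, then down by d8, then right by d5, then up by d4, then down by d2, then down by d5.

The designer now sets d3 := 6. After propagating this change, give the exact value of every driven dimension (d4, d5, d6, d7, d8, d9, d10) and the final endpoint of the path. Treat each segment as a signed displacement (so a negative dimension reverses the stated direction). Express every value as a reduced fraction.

d4 = 27
d5 = 27/4
d6 = 3/2
d7 = 11/15
d8 = 449/12
d9 = 551/60
d10 = -239/5
endpoint = (-427/15, -581/30)

Apply edit: d3 := 6
  d4 = 6 + d1*3 = 27
  d5 = d4/4 = 27/4
  d6 = d3/4 = 3/2
  d7 = d2/3 = 11/15
  d8 = d5*5 + d7*2 + d2 = 449/12
  d9 = d4/3 + d7/4 = 551/60
  d10 = d5 - d4 - d9*3 = -239/5
Walk from origin (0, 0):
  seg 1: right by d2 = 11/5 → (11/5, 0)
  seg 2: left by d8 = 449/12 → (-2113/60, 0)
  seg 3: down by d8 = 449/12 → (-2113/60, -449/12)
  seg 4: right by d5 = 27/4 → (-427/15, -449/12)
  seg 5: up by d4 = 27 → (-427/15, -125/12)
  seg 6: down by d2 = 11/5 → (-427/15, -757/60)
  seg 7: down by d5 = 27/4 → (-427/15, -581/30)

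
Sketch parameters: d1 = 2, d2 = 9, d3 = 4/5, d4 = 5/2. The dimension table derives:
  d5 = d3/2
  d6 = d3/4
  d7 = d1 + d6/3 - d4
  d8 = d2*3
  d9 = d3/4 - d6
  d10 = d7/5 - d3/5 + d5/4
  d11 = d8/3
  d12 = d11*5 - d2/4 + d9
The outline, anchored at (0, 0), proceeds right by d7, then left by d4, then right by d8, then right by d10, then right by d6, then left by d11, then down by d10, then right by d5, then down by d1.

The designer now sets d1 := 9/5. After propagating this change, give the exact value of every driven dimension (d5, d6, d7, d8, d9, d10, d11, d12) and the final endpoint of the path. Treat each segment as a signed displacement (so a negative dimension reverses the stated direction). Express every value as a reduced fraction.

d5 = 2/5
d6 = 1/5
d7 = -19/30
d8 = 27
d9 = 0
d10 = -14/75
d11 = 9
d12 = 171/4
endpoint = (382/25, -121/75)

Apply edit: d1 := 9/5
  d5 = d3/2 = 2/5
  d6 = d3/4 = 1/5
  d7 = d1 + d6/3 - d4 = -19/30
  d8 = d2*3 = 27
  d9 = d3/4 - d6 = 0
  d10 = d7/5 - d3/5 + d5/4 = -14/75
  d11 = d8/3 = 9
  d12 = d11*5 - d2/4 + d9 = 171/4
Walk from origin (0, 0):
  seg 1: right by d7 = -19/30 → (-19/30, 0)
  seg 2: left by d4 = 5/2 → (-47/15, 0)
  seg 3: right by d8 = 27 → (358/15, 0)
  seg 4: right by d10 = -14/75 → (592/25, 0)
  seg 5: right by d6 = 1/5 → (597/25, 0)
  seg 6: left by d11 = 9 → (372/25, 0)
  seg 7: down by d10 = -14/75 → (372/25, 14/75)
  seg 8: right by d5 = 2/5 → (382/25, 14/75)
  seg 9: down by d1 = 9/5 → (382/25, -121/75)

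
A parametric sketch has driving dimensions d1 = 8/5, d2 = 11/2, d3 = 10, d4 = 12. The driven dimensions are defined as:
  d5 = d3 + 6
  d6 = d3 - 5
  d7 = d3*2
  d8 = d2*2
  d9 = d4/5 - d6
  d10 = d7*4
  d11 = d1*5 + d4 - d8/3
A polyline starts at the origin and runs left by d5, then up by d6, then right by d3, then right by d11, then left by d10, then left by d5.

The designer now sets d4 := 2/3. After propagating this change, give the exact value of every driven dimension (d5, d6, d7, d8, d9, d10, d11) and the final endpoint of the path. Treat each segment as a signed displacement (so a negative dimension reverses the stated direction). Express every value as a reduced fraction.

Apply edit: d4 := 2/3
  d5 = d3 + 6 = 16
  d6 = d3 - 5 = 5
  d7 = d3*2 = 20
  d8 = d2*2 = 11
  d9 = d4/5 - d6 = -73/15
  d10 = d7*4 = 80
  d11 = d1*5 + d4 - d8/3 = 5
Walk from origin (0, 0):
  seg 1: left by d5 = 16 → (-16, 0)
  seg 2: up by d6 = 5 → (-16, 5)
  seg 3: right by d3 = 10 → (-6, 5)
  seg 4: right by d11 = 5 → (-1, 5)
  seg 5: left by d10 = 80 → (-81, 5)
  seg 6: left by d5 = 16 → (-97, 5)

d5 = 16
d6 = 5
d7 = 20
d8 = 11
d9 = -73/15
d10 = 80
d11 = 5
endpoint = (-97, 5)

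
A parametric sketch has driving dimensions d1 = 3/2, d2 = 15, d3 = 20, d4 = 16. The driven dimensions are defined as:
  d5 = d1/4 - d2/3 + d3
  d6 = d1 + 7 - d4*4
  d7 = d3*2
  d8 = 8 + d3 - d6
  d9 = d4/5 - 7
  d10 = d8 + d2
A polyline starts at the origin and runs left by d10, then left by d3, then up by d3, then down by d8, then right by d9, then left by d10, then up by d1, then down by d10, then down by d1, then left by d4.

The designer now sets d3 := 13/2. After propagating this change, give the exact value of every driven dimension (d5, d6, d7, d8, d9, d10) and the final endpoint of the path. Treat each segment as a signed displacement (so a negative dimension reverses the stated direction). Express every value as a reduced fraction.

Apply edit: d3 := 13/2
  d5 = d1/4 - d2/3 + d3 = 15/8
  d6 = d1 + 7 - d4*4 = -111/2
  d7 = d3*2 = 13
  d8 = 8 + d3 - d6 = 70
  d9 = d4/5 - 7 = -19/5
  d10 = d8 + d2 = 85
Walk from origin (0, 0):
  seg 1: left by d10 = 85 → (-85, 0)
  seg 2: left by d3 = 13/2 → (-183/2, 0)
  seg 3: up by d3 = 13/2 → (-183/2, 13/2)
  seg 4: down by d8 = 70 → (-183/2, -127/2)
  seg 5: right by d9 = -19/5 → (-953/10, -127/2)
  seg 6: left by d10 = 85 → (-1803/10, -127/2)
  seg 7: up by d1 = 3/2 → (-1803/10, -62)
  seg 8: down by d10 = 85 → (-1803/10, -147)
  seg 9: down by d1 = 3/2 → (-1803/10, -297/2)
  seg 10: left by d4 = 16 → (-1963/10, -297/2)

d5 = 15/8
d6 = -111/2
d7 = 13
d8 = 70
d9 = -19/5
d10 = 85
endpoint = (-1963/10, -297/2)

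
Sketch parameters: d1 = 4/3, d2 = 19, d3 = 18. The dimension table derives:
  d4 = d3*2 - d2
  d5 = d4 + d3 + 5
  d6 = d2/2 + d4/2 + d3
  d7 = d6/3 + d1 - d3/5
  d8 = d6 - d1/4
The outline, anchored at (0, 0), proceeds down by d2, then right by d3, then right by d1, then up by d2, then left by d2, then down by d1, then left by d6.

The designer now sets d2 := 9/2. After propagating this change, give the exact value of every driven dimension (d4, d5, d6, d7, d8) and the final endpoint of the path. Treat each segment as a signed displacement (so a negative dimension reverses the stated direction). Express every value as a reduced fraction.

Apply edit: d2 := 9/2
  d4 = d3*2 - d2 = 63/2
  d5 = d4 + d3 + 5 = 109/2
  d6 = d2/2 + d4/2 + d3 = 36
  d7 = d6/3 + d1 - d3/5 = 146/15
  d8 = d6 - d1/4 = 107/3
Walk from origin (0, 0):
  seg 1: down by d2 = 9/2 → (0, -9/2)
  seg 2: right by d3 = 18 → (18, -9/2)
  seg 3: right by d1 = 4/3 → (58/3, -9/2)
  seg 4: up by d2 = 9/2 → (58/3, 0)
  seg 5: left by d2 = 9/2 → (89/6, 0)
  seg 6: down by d1 = 4/3 → (89/6, -4/3)
  seg 7: left by d6 = 36 → (-127/6, -4/3)

d4 = 63/2
d5 = 109/2
d6 = 36
d7 = 146/15
d8 = 107/3
endpoint = (-127/6, -4/3)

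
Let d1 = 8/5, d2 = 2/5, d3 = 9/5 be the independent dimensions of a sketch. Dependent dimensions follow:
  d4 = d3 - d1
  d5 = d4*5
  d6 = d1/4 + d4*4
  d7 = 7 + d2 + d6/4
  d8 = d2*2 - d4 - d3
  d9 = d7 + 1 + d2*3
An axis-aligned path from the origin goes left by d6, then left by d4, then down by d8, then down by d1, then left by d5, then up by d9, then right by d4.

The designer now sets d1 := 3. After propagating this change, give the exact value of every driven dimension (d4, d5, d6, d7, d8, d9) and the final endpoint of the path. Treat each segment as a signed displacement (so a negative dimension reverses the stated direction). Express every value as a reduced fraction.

d4 = -6/5
d5 = -6
d6 = -81/20
d7 = 511/80
d8 = 1/5
d9 = 687/80
endpoint = (201/20, 431/80)

Apply edit: d1 := 3
  d4 = d3 - d1 = -6/5
  d5 = d4*5 = -6
  d6 = d1/4 + d4*4 = -81/20
  d7 = 7 + d2 + d6/4 = 511/80
  d8 = d2*2 - d4 - d3 = 1/5
  d9 = d7 + 1 + d2*3 = 687/80
Walk from origin (0, 0):
  seg 1: left by d6 = -81/20 → (81/20, 0)
  seg 2: left by d4 = -6/5 → (21/4, 0)
  seg 3: down by d8 = 1/5 → (21/4, -1/5)
  seg 4: down by d1 = 3 → (21/4, -16/5)
  seg 5: left by d5 = -6 → (45/4, -16/5)
  seg 6: up by d9 = 687/80 → (45/4, 431/80)
  seg 7: right by d4 = -6/5 → (201/20, 431/80)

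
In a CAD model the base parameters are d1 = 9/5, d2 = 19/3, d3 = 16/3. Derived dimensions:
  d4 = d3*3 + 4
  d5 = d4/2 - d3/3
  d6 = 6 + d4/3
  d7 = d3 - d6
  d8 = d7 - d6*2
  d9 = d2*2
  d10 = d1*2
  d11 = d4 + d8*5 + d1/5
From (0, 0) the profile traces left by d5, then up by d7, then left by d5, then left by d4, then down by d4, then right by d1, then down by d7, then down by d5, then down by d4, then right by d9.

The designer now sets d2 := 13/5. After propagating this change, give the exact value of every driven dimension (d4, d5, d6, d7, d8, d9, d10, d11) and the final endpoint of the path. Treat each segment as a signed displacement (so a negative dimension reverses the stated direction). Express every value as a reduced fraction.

d4 = 20
d5 = 74/9
d6 = 38/3
d7 = -22/3
d8 = -98/3
d9 = 26/5
d10 = 18/5
d11 = -10723/75
endpoint = (-265/9, -434/9)

Apply edit: d2 := 13/5
  d4 = d3*3 + 4 = 20
  d5 = d4/2 - d3/3 = 74/9
  d6 = 6 + d4/3 = 38/3
  d7 = d3 - d6 = -22/3
  d8 = d7 - d6*2 = -98/3
  d9 = d2*2 = 26/5
  d10 = d1*2 = 18/5
  d11 = d4 + d8*5 + d1/5 = -10723/75
Walk from origin (0, 0):
  seg 1: left by d5 = 74/9 → (-74/9, 0)
  seg 2: up by d7 = -22/3 → (-74/9, -22/3)
  seg 3: left by d5 = 74/9 → (-148/9, -22/3)
  seg 4: left by d4 = 20 → (-328/9, -22/3)
  seg 5: down by d4 = 20 → (-328/9, -82/3)
  seg 6: right by d1 = 9/5 → (-1559/45, -82/3)
  seg 7: down by d7 = -22/3 → (-1559/45, -20)
  seg 8: down by d5 = 74/9 → (-1559/45, -254/9)
  seg 9: down by d4 = 20 → (-1559/45, -434/9)
  seg 10: right by d9 = 26/5 → (-265/9, -434/9)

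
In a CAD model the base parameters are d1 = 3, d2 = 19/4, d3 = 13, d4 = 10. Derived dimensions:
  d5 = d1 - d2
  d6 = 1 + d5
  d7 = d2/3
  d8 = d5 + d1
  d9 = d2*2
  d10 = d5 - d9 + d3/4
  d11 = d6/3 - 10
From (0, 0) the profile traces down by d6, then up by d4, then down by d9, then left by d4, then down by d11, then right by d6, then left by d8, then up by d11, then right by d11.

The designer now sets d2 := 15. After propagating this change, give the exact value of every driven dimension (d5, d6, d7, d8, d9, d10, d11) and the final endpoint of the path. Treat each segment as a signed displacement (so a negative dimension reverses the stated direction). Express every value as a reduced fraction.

Apply edit: d2 := 15
  d5 = d1 - d2 = -12
  d6 = 1 + d5 = -11
  d7 = d2/3 = 5
  d8 = d5 + d1 = -9
  d9 = d2*2 = 30
  d10 = d5 - d9 + d3/4 = -155/4
  d11 = d6/3 - 10 = -41/3
Walk from origin (0, 0):
  seg 1: down by d6 = -11 → (0, 11)
  seg 2: up by d4 = 10 → (0, 21)
  seg 3: down by d9 = 30 → (0, -9)
  seg 4: left by d4 = 10 → (-10, -9)
  seg 5: down by d11 = -41/3 → (-10, 14/3)
  seg 6: right by d6 = -11 → (-21, 14/3)
  seg 7: left by d8 = -9 → (-12, 14/3)
  seg 8: up by d11 = -41/3 → (-12, -9)
  seg 9: right by d11 = -41/3 → (-77/3, -9)

d5 = -12
d6 = -11
d7 = 5
d8 = -9
d9 = 30
d10 = -155/4
d11 = -41/3
endpoint = (-77/3, -9)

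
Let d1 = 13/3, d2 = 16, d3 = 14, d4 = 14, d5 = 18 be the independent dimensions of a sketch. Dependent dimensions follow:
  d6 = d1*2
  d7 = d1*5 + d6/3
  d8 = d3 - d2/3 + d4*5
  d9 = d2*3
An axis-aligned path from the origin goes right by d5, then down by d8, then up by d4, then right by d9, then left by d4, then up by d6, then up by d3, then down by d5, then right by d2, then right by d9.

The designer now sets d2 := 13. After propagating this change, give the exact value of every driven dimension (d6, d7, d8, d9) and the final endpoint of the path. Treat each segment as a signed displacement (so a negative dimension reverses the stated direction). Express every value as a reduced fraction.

Apply edit: d2 := 13
  d6 = d1*2 = 26/3
  d7 = d1*5 + d6/3 = 221/9
  d8 = d3 - d2/3 + d4*5 = 239/3
  d9 = d2*3 = 39
Walk from origin (0, 0):
  seg 1: right by d5 = 18 → (18, 0)
  seg 2: down by d8 = 239/3 → (18, -239/3)
  seg 3: up by d4 = 14 → (18, -197/3)
  seg 4: right by d9 = 39 → (57, -197/3)
  seg 5: left by d4 = 14 → (43, -197/3)
  seg 6: up by d6 = 26/3 → (43, -57)
  seg 7: up by d3 = 14 → (43, -43)
  seg 8: down by d5 = 18 → (43, -61)
  seg 9: right by d2 = 13 → (56, -61)
  seg 10: right by d9 = 39 → (95, -61)

d6 = 26/3
d7 = 221/9
d8 = 239/3
d9 = 39
endpoint = (95, -61)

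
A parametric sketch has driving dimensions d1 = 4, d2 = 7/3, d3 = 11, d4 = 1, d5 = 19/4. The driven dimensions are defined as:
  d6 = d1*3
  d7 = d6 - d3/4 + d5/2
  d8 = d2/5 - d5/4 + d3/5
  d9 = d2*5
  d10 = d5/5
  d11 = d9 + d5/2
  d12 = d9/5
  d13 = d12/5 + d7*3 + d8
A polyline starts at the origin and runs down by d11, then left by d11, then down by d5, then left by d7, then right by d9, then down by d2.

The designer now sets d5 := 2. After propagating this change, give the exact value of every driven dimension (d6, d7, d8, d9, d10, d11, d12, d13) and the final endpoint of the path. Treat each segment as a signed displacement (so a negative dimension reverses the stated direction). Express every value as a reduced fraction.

d6 = 12
d7 = 41/4
d8 = 13/6
d9 = 35/3
d10 = 2/5
d11 = 38/3
d12 = 7/3
d13 = 2003/60
endpoint = (-45/4, -17)

Apply edit: d5 := 2
  d6 = d1*3 = 12
  d7 = d6 - d3/4 + d5/2 = 41/4
  d8 = d2/5 - d5/4 + d3/5 = 13/6
  d9 = d2*5 = 35/3
  d10 = d5/5 = 2/5
  d11 = d9 + d5/2 = 38/3
  d12 = d9/5 = 7/3
  d13 = d12/5 + d7*3 + d8 = 2003/60
Walk from origin (0, 0):
  seg 1: down by d11 = 38/3 → (0, -38/3)
  seg 2: left by d11 = 38/3 → (-38/3, -38/3)
  seg 3: down by d5 = 2 → (-38/3, -44/3)
  seg 4: left by d7 = 41/4 → (-275/12, -44/3)
  seg 5: right by d9 = 35/3 → (-45/4, -44/3)
  seg 6: down by d2 = 7/3 → (-45/4, -17)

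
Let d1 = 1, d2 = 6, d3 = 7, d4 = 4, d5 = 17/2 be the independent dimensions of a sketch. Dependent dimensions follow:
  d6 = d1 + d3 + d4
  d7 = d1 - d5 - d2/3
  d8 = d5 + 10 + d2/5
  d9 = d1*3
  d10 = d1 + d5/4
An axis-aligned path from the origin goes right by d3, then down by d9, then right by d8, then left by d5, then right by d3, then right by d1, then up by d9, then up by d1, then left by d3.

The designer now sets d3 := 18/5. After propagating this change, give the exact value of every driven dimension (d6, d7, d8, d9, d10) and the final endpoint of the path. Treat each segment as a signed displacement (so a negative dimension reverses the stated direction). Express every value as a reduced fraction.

d6 = 43/5
d7 = -19/2
d8 = 197/10
d9 = 3
d10 = 25/8
endpoint = (79/5, 1)

Apply edit: d3 := 18/5
  d6 = d1 + d3 + d4 = 43/5
  d7 = d1 - d5 - d2/3 = -19/2
  d8 = d5 + 10 + d2/5 = 197/10
  d9 = d1*3 = 3
  d10 = d1 + d5/4 = 25/8
Walk from origin (0, 0):
  seg 1: right by d3 = 18/5 → (18/5, 0)
  seg 2: down by d9 = 3 → (18/5, -3)
  seg 3: right by d8 = 197/10 → (233/10, -3)
  seg 4: left by d5 = 17/2 → (74/5, -3)
  seg 5: right by d3 = 18/5 → (92/5, -3)
  seg 6: right by d1 = 1 → (97/5, -3)
  seg 7: up by d9 = 3 → (97/5, 0)
  seg 8: up by d1 = 1 → (97/5, 1)
  seg 9: left by d3 = 18/5 → (79/5, 1)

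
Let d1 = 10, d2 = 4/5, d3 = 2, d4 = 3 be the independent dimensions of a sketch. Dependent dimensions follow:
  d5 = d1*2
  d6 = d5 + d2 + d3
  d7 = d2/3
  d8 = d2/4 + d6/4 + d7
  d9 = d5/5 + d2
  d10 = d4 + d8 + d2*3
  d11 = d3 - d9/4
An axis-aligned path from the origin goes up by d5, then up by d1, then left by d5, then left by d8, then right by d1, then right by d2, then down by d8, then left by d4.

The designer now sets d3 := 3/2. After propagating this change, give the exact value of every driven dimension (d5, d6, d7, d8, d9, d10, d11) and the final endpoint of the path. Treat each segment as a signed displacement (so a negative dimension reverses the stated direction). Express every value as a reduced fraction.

d5 = 20
d6 = 223/10
d7 = 4/15
d8 = 145/24
d9 = 24/5
d10 = 1373/120
d11 = 3/10
endpoint = (-2189/120, 575/24)

Apply edit: d3 := 3/2
  d5 = d1*2 = 20
  d6 = d5 + d2 + d3 = 223/10
  d7 = d2/3 = 4/15
  d8 = d2/4 + d6/4 + d7 = 145/24
  d9 = d5/5 + d2 = 24/5
  d10 = d4 + d8 + d2*3 = 1373/120
  d11 = d3 - d9/4 = 3/10
Walk from origin (0, 0):
  seg 1: up by d5 = 20 → (0, 20)
  seg 2: up by d1 = 10 → (0, 30)
  seg 3: left by d5 = 20 → (-20, 30)
  seg 4: left by d8 = 145/24 → (-625/24, 30)
  seg 5: right by d1 = 10 → (-385/24, 30)
  seg 6: right by d2 = 4/5 → (-1829/120, 30)
  seg 7: down by d8 = 145/24 → (-1829/120, 575/24)
  seg 8: left by d4 = 3 → (-2189/120, 575/24)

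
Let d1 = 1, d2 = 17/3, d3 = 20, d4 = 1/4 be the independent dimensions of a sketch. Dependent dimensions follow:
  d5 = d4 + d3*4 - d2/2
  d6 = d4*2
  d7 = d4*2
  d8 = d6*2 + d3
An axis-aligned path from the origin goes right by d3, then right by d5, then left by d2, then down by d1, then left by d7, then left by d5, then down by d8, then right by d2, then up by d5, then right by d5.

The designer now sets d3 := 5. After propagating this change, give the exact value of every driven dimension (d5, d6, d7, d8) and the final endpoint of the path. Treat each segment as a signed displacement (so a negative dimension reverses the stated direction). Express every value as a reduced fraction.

d5 = 209/12
d6 = 1/2
d7 = 1/2
d8 = 6
endpoint = (263/12, 125/12)

Apply edit: d3 := 5
  d5 = d4 + d3*4 - d2/2 = 209/12
  d6 = d4*2 = 1/2
  d7 = d4*2 = 1/2
  d8 = d6*2 + d3 = 6
Walk from origin (0, 0):
  seg 1: right by d3 = 5 → (5, 0)
  seg 2: right by d5 = 209/12 → (269/12, 0)
  seg 3: left by d2 = 17/3 → (67/4, 0)
  seg 4: down by d1 = 1 → (67/4, -1)
  seg 5: left by d7 = 1/2 → (65/4, -1)
  seg 6: left by d5 = 209/12 → (-7/6, -1)
  seg 7: down by d8 = 6 → (-7/6, -7)
  seg 8: right by d2 = 17/3 → (9/2, -7)
  seg 9: up by d5 = 209/12 → (9/2, 125/12)
  seg 10: right by d5 = 209/12 → (263/12, 125/12)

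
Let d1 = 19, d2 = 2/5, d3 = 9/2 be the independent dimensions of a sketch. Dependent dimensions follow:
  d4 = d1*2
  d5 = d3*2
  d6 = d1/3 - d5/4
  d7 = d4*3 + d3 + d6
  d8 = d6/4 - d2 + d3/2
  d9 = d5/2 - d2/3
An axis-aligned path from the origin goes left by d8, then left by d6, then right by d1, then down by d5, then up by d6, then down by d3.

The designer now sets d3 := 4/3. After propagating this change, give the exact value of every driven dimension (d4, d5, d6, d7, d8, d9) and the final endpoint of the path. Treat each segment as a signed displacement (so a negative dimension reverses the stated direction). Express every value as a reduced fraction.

d4 = 38
d5 = 8/3
d6 = 17/3
d7 = 121
d8 = 101/60
d9 = 6/5
endpoint = (233/20, 5/3)

Apply edit: d3 := 4/3
  d4 = d1*2 = 38
  d5 = d3*2 = 8/3
  d6 = d1/3 - d5/4 = 17/3
  d7 = d4*3 + d3 + d6 = 121
  d8 = d6/4 - d2 + d3/2 = 101/60
  d9 = d5/2 - d2/3 = 6/5
Walk from origin (0, 0):
  seg 1: left by d8 = 101/60 → (-101/60, 0)
  seg 2: left by d6 = 17/3 → (-147/20, 0)
  seg 3: right by d1 = 19 → (233/20, 0)
  seg 4: down by d5 = 8/3 → (233/20, -8/3)
  seg 5: up by d6 = 17/3 → (233/20, 3)
  seg 6: down by d3 = 4/3 → (233/20, 5/3)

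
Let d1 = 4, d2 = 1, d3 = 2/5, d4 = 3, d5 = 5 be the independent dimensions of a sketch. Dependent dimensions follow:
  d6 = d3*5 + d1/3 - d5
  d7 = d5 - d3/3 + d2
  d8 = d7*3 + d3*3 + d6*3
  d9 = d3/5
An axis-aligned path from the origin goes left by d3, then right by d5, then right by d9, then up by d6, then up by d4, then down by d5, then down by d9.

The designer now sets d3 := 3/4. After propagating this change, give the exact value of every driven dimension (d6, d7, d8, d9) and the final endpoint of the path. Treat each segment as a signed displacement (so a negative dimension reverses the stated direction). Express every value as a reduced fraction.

Apply edit: d3 := 3/4
  d6 = d3*5 + d1/3 - d5 = 1/12
  d7 = d5 - d3/3 + d2 = 23/4
  d8 = d7*3 + d3*3 + d6*3 = 79/4
  d9 = d3/5 = 3/20
Walk from origin (0, 0):
  seg 1: left by d3 = 3/4 → (-3/4, 0)
  seg 2: right by d5 = 5 → (17/4, 0)
  seg 3: right by d9 = 3/20 → (22/5, 0)
  seg 4: up by d6 = 1/12 → (22/5, 1/12)
  seg 5: up by d4 = 3 → (22/5, 37/12)
  seg 6: down by d5 = 5 → (22/5, -23/12)
  seg 7: down by d9 = 3/20 → (22/5, -31/15)

d6 = 1/12
d7 = 23/4
d8 = 79/4
d9 = 3/20
endpoint = (22/5, -31/15)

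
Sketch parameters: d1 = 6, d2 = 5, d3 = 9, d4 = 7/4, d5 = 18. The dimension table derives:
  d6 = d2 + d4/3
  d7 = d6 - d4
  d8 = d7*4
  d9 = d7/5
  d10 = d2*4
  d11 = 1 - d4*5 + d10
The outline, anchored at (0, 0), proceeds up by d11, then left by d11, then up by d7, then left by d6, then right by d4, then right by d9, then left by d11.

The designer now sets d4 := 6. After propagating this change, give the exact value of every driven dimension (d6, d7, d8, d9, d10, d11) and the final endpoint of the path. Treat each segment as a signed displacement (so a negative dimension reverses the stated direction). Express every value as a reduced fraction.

d6 = 7
d7 = 1
d8 = 4
d9 = 1/5
d10 = 20
d11 = -9
endpoint = (86/5, -8)

Apply edit: d4 := 6
  d6 = d2 + d4/3 = 7
  d7 = d6 - d4 = 1
  d8 = d7*4 = 4
  d9 = d7/5 = 1/5
  d10 = d2*4 = 20
  d11 = 1 - d4*5 + d10 = -9
Walk from origin (0, 0):
  seg 1: up by d11 = -9 → (0, -9)
  seg 2: left by d11 = -9 → (9, -9)
  seg 3: up by d7 = 1 → (9, -8)
  seg 4: left by d6 = 7 → (2, -8)
  seg 5: right by d4 = 6 → (8, -8)
  seg 6: right by d9 = 1/5 → (41/5, -8)
  seg 7: left by d11 = -9 → (86/5, -8)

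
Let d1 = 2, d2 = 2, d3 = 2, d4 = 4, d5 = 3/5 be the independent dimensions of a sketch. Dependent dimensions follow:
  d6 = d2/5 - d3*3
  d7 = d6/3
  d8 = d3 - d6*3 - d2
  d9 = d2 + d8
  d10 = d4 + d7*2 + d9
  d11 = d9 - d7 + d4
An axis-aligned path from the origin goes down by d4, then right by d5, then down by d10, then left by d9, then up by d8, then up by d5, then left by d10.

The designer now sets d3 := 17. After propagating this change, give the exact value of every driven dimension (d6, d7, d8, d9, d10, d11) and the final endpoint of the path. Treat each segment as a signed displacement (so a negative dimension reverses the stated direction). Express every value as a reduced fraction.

Apply edit: d3 := 17
  d6 = d2/5 - d3*3 = -253/5
  d7 = d6/3 = -253/15
  d8 = d3 - d6*3 - d2 = 834/5
  d9 = d2 + d8 = 844/5
  d10 = d4 + d7*2 + d9 = 2086/15
  d11 = d9 - d7 + d4 = 569/3
Walk from origin (0, 0):
  seg 1: down by d4 = 4 → (0, -4)
  seg 2: right by d5 = 3/5 → (3/5, -4)
  seg 3: down by d10 = 2086/15 → (3/5, -2146/15)
  seg 4: left by d9 = 844/5 → (-841/5, -2146/15)
  seg 5: up by d8 = 834/5 → (-841/5, 356/15)
  seg 6: up by d5 = 3/5 → (-841/5, 73/3)
  seg 7: left by d10 = 2086/15 → (-4609/15, 73/3)

d6 = -253/5
d7 = -253/15
d8 = 834/5
d9 = 844/5
d10 = 2086/15
d11 = 569/3
endpoint = (-4609/15, 73/3)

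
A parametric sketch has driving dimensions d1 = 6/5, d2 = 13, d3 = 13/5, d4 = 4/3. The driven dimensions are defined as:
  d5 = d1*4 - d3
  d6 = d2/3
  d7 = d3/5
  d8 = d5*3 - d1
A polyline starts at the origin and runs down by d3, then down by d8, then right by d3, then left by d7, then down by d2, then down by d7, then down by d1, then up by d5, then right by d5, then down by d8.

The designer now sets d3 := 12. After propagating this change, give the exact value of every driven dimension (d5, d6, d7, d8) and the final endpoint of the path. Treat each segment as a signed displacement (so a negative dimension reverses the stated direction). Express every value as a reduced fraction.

d5 = -36/5
d6 = 13/3
d7 = 12/5
d8 = -114/5
endpoint = (12/5, 49/5)

Apply edit: d3 := 12
  d5 = d1*4 - d3 = -36/5
  d6 = d2/3 = 13/3
  d7 = d3/5 = 12/5
  d8 = d5*3 - d1 = -114/5
Walk from origin (0, 0):
  seg 1: down by d3 = 12 → (0, -12)
  seg 2: down by d8 = -114/5 → (0, 54/5)
  seg 3: right by d3 = 12 → (12, 54/5)
  seg 4: left by d7 = 12/5 → (48/5, 54/5)
  seg 5: down by d2 = 13 → (48/5, -11/5)
  seg 6: down by d7 = 12/5 → (48/5, -23/5)
  seg 7: down by d1 = 6/5 → (48/5, -29/5)
  seg 8: up by d5 = -36/5 → (48/5, -13)
  seg 9: right by d5 = -36/5 → (12/5, -13)
  seg 10: down by d8 = -114/5 → (12/5, 49/5)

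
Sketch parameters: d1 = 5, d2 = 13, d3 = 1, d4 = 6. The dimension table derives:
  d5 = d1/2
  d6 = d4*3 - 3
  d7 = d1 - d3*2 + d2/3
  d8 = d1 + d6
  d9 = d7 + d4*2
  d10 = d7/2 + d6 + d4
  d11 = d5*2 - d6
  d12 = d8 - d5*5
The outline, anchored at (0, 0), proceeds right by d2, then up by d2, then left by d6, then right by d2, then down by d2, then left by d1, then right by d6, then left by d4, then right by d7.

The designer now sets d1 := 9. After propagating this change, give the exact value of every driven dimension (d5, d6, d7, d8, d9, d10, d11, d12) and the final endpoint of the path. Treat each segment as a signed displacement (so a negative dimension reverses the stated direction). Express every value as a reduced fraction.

Apply edit: d1 := 9
  d5 = d1/2 = 9/2
  d6 = d4*3 - 3 = 15
  d7 = d1 - d3*2 + d2/3 = 34/3
  d8 = d1 + d6 = 24
  d9 = d7 + d4*2 = 70/3
  d10 = d7/2 + d6 + d4 = 80/3
  d11 = d5*2 - d6 = -6
  d12 = d8 - d5*5 = 3/2
Walk from origin (0, 0):
  seg 1: right by d2 = 13 → (13, 0)
  seg 2: up by d2 = 13 → (13, 13)
  seg 3: left by d6 = 15 → (-2, 13)
  seg 4: right by d2 = 13 → (11, 13)
  seg 5: down by d2 = 13 → (11, 0)
  seg 6: left by d1 = 9 → (2, 0)
  seg 7: right by d6 = 15 → (17, 0)
  seg 8: left by d4 = 6 → (11, 0)
  seg 9: right by d7 = 34/3 → (67/3, 0)

d5 = 9/2
d6 = 15
d7 = 34/3
d8 = 24
d9 = 70/3
d10 = 80/3
d11 = -6
d12 = 3/2
endpoint = (67/3, 0)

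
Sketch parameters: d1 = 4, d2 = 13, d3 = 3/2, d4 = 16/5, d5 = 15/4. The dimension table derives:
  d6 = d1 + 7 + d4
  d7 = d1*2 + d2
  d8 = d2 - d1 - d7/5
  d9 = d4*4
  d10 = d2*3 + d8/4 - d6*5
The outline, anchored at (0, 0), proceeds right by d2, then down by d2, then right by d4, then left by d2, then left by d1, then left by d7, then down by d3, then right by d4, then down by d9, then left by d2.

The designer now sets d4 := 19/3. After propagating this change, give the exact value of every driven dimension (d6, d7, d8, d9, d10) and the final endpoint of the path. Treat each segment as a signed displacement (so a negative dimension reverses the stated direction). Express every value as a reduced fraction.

Apply edit: d4 := 19/3
  d6 = d1 + 7 + d4 = 52/3
  d7 = d1*2 + d2 = 21
  d8 = d2 - d1 - d7/5 = 24/5
  d9 = d4*4 = 76/3
  d10 = d2*3 + d8/4 - d6*5 = -697/15
Walk from origin (0, 0):
  seg 1: right by d2 = 13 → (13, 0)
  seg 2: down by d2 = 13 → (13, -13)
  seg 3: right by d4 = 19/3 → (58/3, -13)
  seg 4: left by d2 = 13 → (19/3, -13)
  seg 5: left by d1 = 4 → (7/3, -13)
  seg 6: left by d7 = 21 → (-56/3, -13)
  seg 7: down by d3 = 3/2 → (-56/3, -29/2)
  seg 8: right by d4 = 19/3 → (-37/3, -29/2)
  seg 9: down by d9 = 76/3 → (-37/3, -239/6)
  seg 10: left by d2 = 13 → (-76/3, -239/6)

d6 = 52/3
d7 = 21
d8 = 24/5
d9 = 76/3
d10 = -697/15
endpoint = (-76/3, -239/6)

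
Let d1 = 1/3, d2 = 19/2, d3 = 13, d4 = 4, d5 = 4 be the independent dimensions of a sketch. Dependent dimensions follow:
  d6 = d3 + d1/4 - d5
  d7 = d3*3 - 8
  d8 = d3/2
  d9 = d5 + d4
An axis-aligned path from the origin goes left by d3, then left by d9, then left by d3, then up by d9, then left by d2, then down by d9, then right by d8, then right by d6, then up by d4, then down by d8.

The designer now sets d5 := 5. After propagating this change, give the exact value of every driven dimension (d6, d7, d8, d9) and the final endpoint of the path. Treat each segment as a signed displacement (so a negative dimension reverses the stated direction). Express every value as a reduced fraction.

d6 = 97/12
d7 = 31
d8 = 13/2
d9 = 9
endpoint = (-359/12, -5/2)

Apply edit: d5 := 5
  d6 = d3 + d1/4 - d5 = 97/12
  d7 = d3*3 - 8 = 31
  d8 = d3/2 = 13/2
  d9 = d5 + d4 = 9
Walk from origin (0, 0):
  seg 1: left by d3 = 13 → (-13, 0)
  seg 2: left by d9 = 9 → (-22, 0)
  seg 3: left by d3 = 13 → (-35, 0)
  seg 4: up by d9 = 9 → (-35, 9)
  seg 5: left by d2 = 19/2 → (-89/2, 9)
  seg 6: down by d9 = 9 → (-89/2, 0)
  seg 7: right by d8 = 13/2 → (-38, 0)
  seg 8: right by d6 = 97/12 → (-359/12, 0)
  seg 9: up by d4 = 4 → (-359/12, 4)
  seg 10: down by d8 = 13/2 → (-359/12, -5/2)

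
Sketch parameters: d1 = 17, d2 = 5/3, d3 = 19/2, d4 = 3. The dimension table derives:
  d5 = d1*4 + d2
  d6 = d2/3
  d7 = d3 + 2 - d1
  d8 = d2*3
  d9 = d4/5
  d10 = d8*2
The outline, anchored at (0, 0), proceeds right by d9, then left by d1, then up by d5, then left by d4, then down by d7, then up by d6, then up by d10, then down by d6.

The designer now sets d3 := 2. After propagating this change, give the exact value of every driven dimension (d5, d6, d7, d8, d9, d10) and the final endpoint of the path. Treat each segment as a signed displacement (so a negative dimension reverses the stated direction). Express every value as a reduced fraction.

d5 = 209/3
d6 = 5/9
d7 = -13
d8 = 5
d9 = 3/5
d10 = 10
endpoint = (-97/5, 278/3)

Apply edit: d3 := 2
  d5 = d1*4 + d2 = 209/3
  d6 = d2/3 = 5/9
  d7 = d3 + 2 - d1 = -13
  d8 = d2*3 = 5
  d9 = d4/5 = 3/5
  d10 = d8*2 = 10
Walk from origin (0, 0):
  seg 1: right by d9 = 3/5 → (3/5, 0)
  seg 2: left by d1 = 17 → (-82/5, 0)
  seg 3: up by d5 = 209/3 → (-82/5, 209/3)
  seg 4: left by d4 = 3 → (-97/5, 209/3)
  seg 5: down by d7 = -13 → (-97/5, 248/3)
  seg 6: up by d6 = 5/9 → (-97/5, 749/9)
  seg 7: up by d10 = 10 → (-97/5, 839/9)
  seg 8: down by d6 = 5/9 → (-97/5, 278/3)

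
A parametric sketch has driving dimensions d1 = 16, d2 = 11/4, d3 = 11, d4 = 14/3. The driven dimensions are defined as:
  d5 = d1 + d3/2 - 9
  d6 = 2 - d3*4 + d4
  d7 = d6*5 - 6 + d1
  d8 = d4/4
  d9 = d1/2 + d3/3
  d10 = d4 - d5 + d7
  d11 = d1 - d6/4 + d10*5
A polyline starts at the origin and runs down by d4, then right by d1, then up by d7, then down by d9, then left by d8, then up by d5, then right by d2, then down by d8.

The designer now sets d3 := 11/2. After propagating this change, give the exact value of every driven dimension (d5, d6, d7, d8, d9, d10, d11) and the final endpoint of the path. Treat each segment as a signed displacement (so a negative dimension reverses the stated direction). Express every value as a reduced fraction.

d5 = 39/4
d6 = -46/3
d7 = -200/3
d8 = 7/6
d9 = 59/6
d10 = -287/4
d11 = -4067/12
endpoint = (211/12, -871/12)

Apply edit: d3 := 11/2
  d5 = d1 + d3/2 - 9 = 39/4
  d6 = 2 - d3*4 + d4 = -46/3
  d7 = d6*5 - 6 + d1 = -200/3
  d8 = d4/4 = 7/6
  d9 = d1/2 + d3/3 = 59/6
  d10 = d4 - d5 + d7 = -287/4
  d11 = d1 - d6/4 + d10*5 = -4067/12
Walk from origin (0, 0):
  seg 1: down by d4 = 14/3 → (0, -14/3)
  seg 2: right by d1 = 16 → (16, -14/3)
  seg 3: up by d7 = -200/3 → (16, -214/3)
  seg 4: down by d9 = 59/6 → (16, -487/6)
  seg 5: left by d8 = 7/6 → (89/6, -487/6)
  seg 6: up by d5 = 39/4 → (89/6, -857/12)
  seg 7: right by d2 = 11/4 → (211/12, -857/12)
  seg 8: down by d8 = 7/6 → (211/12, -871/12)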